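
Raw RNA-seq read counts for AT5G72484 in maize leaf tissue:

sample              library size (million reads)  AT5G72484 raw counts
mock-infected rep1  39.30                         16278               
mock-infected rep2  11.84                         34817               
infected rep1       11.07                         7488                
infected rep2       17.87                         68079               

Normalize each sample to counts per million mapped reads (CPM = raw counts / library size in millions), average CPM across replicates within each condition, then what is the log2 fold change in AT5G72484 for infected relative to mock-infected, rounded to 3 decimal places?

CPM(mock-infected rep1) = 16278 / 39.30 = 414.1985
CPM(mock-infected rep2) = 34817 / 11.84 = 2940.6250
CPM(infected rep1) = 7488 / 11.07 = 676.4228
CPM(infected rep2) = 68079 / 17.87 = 3809.6810
mean CPM(mock-infected) = 1677.4117; mean CPM(infected) = 2243.0519
Fold change = 2243.0519 / 1677.4117 = 1.33721
log2(1.33721) = 0.4192

0.419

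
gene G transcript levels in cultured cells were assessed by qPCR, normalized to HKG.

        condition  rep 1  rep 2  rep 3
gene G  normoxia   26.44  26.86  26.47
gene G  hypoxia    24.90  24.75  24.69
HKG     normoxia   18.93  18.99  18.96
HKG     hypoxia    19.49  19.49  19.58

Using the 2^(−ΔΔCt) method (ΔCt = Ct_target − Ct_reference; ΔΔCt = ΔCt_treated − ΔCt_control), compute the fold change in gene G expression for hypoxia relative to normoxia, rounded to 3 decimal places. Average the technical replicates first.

5.169

Mean Ct: gene G normoxia 26.590; gene G hypoxia 24.780; HKG normoxia 18.960; HKG hypoxia 19.520
ΔCt(normoxia) = 26.590 − 18.960 = 7.630
ΔCt(hypoxia) = 24.780 − 19.520 = 5.260
ΔΔCt = 5.260 − 7.630 = -2.370
Fold change = 2^(−(-2.370)) = 2^2.370 = 5.1694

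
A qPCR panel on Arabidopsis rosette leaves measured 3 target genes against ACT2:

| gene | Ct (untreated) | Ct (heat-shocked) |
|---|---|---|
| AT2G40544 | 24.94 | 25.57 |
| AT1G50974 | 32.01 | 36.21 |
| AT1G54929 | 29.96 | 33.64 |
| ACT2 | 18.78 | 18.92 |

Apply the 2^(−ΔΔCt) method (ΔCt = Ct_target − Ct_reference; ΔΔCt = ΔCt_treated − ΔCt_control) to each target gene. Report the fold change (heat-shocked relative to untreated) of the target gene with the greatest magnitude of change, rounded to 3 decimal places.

0.060

AT2G40544: ΔΔCt = (25.57−18.92) − (24.94−18.78) = 6.65 − 6.16 = 0.49; fold change = 2^-0.49 = 0.712
AT1G50974: ΔΔCt = (36.21−18.92) − (32.01−18.78) = 17.29 − 13.23 = 4.06; fold change = 2^-4.06 = 0.060
AT1G54929: ΔΔCt = (33.64−18.92) − (29.96−18.78) = 14.72 − 11.18 = 3.54; fold change = 2^-3.54 = 0.086
AT1G50974 has the largest |ΔΔCt| = 4.06.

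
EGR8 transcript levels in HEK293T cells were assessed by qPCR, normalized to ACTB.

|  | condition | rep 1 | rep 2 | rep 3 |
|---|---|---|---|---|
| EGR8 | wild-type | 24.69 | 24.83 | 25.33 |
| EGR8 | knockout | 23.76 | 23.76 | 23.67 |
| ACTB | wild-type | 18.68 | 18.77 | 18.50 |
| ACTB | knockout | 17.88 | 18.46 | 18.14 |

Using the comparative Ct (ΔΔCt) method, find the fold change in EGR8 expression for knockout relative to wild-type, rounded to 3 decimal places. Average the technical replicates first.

1.659

Mean Ct: EGR8 wild-type 24.950; EGR8 knockout 23.730; ACTB wild-type 18.650; ACTB knockout 18.160
ΔCt(wild-type) = 24.950 − 18.650 = 6.300
ΔCt(knockout) = 23.730 − 18.160 = 5.570
ΔΔCt = 5.570 − 6.300 = -0.730
Fold change = 2^(−(-0.730)) = 2^0.730 = 1.6586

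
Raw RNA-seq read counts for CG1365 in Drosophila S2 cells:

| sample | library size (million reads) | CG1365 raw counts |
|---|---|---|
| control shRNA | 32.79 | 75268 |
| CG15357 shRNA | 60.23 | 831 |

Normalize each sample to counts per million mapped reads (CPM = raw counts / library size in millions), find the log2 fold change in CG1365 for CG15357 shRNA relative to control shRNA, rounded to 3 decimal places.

CPM(control shRNA) = 75268 / 32.79 = 2295.4559
CPM(CG15357 shRNA) = 831 / 60.23 = 13.7971
Fold change = 13.7971 / 2295.4559 = 0.00601
log2(0.00601) = -7.3783

-7.378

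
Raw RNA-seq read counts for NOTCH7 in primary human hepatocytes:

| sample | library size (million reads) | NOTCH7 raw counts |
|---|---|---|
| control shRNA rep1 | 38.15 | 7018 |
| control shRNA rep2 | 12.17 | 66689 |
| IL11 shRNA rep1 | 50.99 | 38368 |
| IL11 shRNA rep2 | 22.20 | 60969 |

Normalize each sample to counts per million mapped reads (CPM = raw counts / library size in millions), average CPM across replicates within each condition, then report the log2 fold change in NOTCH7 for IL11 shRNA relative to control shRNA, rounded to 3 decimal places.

CPM(control shRNA rep1) = 7018 / 38.15 = 183.9581
CPM(control shRNA rep2) = 66689 / 12.17 = 5479.7864
CPM(IL11 shRNA rep1) = 38368 / 50.99 = 752.4613
CPM(IL11 shRNA rep2) = 60969 / 22.20 = 2746.3514
mean CPM(control shRNA) = 2831.8722; mean CPM(IL11 shRNA) = 1749.4063
Fold change = 1749.4063 / 2831.8722 = 0.61776
log2(0.61776) = -0.6949

-0.695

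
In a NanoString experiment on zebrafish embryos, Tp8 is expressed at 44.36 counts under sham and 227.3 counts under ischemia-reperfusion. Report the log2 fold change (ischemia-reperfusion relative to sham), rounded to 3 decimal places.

Fold change = 227.3 / 44.36 = 5.1240
log2(5.1240) = 2.3573

2.357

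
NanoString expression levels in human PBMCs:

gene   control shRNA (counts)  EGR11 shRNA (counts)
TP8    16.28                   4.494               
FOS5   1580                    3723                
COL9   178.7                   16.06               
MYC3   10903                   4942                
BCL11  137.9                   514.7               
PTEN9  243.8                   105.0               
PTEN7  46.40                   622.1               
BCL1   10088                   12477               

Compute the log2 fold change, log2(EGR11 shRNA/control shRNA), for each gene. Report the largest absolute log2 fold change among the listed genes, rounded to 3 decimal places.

log2(4.494/16.28) = -1.857  (TP8)
log2(3723/1580) = 1.237  (FOS5)
log2(16.06/178.7) = -3.476  (COL9)
log2(4942/10903) = -1.142  (MYC3)
log2(514.7/137.9) = 1.900  (BCL11)
log2(105.0/243.8) = -1.215  (PTEN9)
log2(622.1/46.40) = 3.745  (PTEN7)
log2(12477/10088) = 0.307  (BCL1)
The largest magnitude belongs to PTEN7.

3.745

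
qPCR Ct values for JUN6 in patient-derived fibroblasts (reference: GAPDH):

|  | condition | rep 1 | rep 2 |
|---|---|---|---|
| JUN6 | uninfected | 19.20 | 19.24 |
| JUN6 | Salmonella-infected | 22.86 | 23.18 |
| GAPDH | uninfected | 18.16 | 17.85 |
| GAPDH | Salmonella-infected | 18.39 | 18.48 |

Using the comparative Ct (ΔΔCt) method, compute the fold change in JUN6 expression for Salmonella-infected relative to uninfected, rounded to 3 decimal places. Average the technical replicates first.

Mean Ct: JUN6 uninfected 19.220; JUN6 Salmonella-infected 23.020; GAPDH uninfected 18.005; GAPDH Salmonella-infected 18.435
ΔCt(uninfected) = 19.220 − 18.005 = 1.215
ΔCt(Salmonella-infected) = 23.020 − 18.435 = 4.585
ΔΔCt = 4.585 − 1.215 = 3.370
Fold change = 2^(−3.370) = 0.0967

0.097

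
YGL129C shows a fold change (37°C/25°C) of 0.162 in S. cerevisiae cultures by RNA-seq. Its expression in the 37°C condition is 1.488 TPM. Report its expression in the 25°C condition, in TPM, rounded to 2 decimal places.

25°C expression = 1.488 / 0.162 = 9.19

9.19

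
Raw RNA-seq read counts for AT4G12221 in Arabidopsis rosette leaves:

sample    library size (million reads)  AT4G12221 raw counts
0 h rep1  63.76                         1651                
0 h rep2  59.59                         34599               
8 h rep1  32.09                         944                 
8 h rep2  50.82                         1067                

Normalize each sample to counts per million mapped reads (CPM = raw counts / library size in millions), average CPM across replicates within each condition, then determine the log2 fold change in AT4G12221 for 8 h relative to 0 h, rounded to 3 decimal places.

-3.589

CPM(0 h rep1) = 1651 / 63.76 = 25.8940
CPM(0 h rep2) = 34599 / 59.59 = 580.6176
CPM(8 h rep1) = 944 / 32.09 = 29.4173
CPM(8 h rep2) = 1067 / 50.82 = 20.9957
mean CPM(0 h) = 303.2558; mean CPM(8 h) = 25.2065
Fold change = 25.2065 / 303.2558 = 0.08312
log2(0.08312) = -3.5887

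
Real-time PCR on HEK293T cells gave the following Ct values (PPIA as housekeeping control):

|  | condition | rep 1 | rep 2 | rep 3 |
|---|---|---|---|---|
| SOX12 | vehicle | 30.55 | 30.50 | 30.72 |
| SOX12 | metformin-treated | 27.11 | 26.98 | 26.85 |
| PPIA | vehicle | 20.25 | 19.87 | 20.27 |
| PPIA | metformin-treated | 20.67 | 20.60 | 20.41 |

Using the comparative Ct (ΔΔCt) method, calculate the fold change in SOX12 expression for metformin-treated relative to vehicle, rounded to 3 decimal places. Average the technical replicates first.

16.450

Mean Ct: SOX12 vehicle 30.590; SOX12 metformin-treated 26.980; PPIA vehicle 20.130; PPIA metformin-treated 20.560
ΔCt(vehicle) = 30.590 − 20.130 = 10.460
ΔCt(metformin-treated) = 26.980 − 20.560 = 6.420
ΔΔCt = 6.420 − 10.460 = -4.040
Fold change = 2^(−(-4.040)) = 2^4.040 = 16.4498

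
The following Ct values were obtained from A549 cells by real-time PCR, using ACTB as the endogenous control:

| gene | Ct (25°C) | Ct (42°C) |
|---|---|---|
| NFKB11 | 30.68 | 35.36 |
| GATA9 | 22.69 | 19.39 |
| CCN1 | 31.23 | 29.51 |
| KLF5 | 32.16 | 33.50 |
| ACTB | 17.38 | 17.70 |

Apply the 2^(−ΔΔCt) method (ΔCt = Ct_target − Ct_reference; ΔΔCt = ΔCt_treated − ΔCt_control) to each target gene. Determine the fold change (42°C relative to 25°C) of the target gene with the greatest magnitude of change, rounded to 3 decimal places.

NFKB11: ΔΔCt = (35.36−17.70) − (30.68−17.38) = 17.66 − 13.30 = 4.36; fold change = 2^-4.36 = 0.049
GATA9: ΔΔCt = (19.39−17.70) − (22.69−17.38) = 1.69 − 5.31 = -3.62; fold change = 2^3.62 = 12.295
CCN1: ΔΔCt = (29.51−17.70) − (31.23−17.38) = 11.81 − 13.85 = -2.04; fold change = 2^2.04 = 4.112
KLF5: ΔΔCt = (33.50−17.70) − (32.16−17.38) = 15.80 − 14.78 = 1.02; fold change = 2^-1.02 = 0.493
NFKB11 has the largest |ΔΔCt| = 4.36.

0.049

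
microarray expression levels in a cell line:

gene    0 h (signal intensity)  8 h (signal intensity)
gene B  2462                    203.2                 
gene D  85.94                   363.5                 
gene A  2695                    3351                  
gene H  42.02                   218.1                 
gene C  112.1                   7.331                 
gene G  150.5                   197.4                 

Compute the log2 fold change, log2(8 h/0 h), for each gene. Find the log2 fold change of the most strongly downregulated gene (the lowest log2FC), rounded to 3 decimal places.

-3.935

log2(203.2/2462) = -3.599  (gene B)
log2(363.5/85.94) = 2.081  (gene D)
log2(3351/2695) = 0.314  (gene A)
log2(218.1/42.02) = 2.376  (gene H)
log2(7.331/112.1) = -3.935  (gene C)
log2(197.4/150.5) = 0.391  (gene G)
gene C is most strongly downregulated.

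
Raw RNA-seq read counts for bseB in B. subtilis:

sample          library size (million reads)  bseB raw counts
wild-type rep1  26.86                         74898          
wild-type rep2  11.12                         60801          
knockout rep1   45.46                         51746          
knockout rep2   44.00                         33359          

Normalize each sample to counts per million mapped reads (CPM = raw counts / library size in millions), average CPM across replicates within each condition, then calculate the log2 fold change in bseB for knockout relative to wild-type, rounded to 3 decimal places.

-2.122

CPM(wild-type rep1) = 74898 / 26.86 = 2788.4587
CPM(wild-type rep2) = 60801 / 11.12 = 5467.7158
CPM(knockout rep1) = 51746 / 45.46 = 1138.2754
CPM(knockout rep2) = 33359 / 44.00 = 758.1591
mean CPM(wild-type) = 4128.0873; mean CPM(knockout) = 948.2172
Fold change = 948.2172 / 4128.0873 = 0.22970
log2(0.22970) = -2.1222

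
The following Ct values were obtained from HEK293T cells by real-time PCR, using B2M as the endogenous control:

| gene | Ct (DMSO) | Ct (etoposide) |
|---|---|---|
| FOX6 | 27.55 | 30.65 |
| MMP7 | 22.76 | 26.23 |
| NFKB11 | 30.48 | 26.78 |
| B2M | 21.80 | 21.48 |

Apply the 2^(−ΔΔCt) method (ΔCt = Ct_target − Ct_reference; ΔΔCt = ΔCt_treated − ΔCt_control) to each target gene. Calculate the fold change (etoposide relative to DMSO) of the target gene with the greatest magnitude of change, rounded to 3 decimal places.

0.072

FOX6: ΔΔCt = (30.65−21.48) − (27.55−21.80) = 9.17 − 5.75 = 3.42; fold change = 2^-3.42 = 0.093
MMP7: ΔΔCt = (26.23−21.48) − (22.76−21.80) = 4.75 − 0.96 = 3.79; fold change = 2^-3.79 = 0.072
NFKB11: ΔΔCt = (26.78−21.48) − (30.48−21.80) = 5.30 − 8.68 = -3.38; fold change = 2^3.38 = 10.411
MMP7 has the largest |ΔΔCt| = 3.79.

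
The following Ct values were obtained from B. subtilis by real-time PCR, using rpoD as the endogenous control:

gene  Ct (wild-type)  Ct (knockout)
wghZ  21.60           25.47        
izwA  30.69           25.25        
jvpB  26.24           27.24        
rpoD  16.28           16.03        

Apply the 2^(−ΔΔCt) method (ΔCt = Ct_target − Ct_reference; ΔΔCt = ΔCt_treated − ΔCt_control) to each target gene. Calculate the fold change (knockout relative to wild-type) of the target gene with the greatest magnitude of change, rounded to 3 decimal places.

wghZ: ΔΔCt = (25.47−16.03) − (21.60−16.28) = 9.44 − 5.32 = 4.12; fold change = 2^-4.12 = 0.058
izwA: ΔΔCt = (25.25−16.03) − (30.69−16.28) = 9.22 − 14.41 = -5.19; fold change = 2^5.19 = 36.504
jvpB: ΔΔCt = (27.24−16.03) − (26.24−16.28) = 11.21 − 9.96 = 1.25; fold change = 2^-1.25 = 0.420
izwA has the largest |ΔΔCt| = 5.19.

36.504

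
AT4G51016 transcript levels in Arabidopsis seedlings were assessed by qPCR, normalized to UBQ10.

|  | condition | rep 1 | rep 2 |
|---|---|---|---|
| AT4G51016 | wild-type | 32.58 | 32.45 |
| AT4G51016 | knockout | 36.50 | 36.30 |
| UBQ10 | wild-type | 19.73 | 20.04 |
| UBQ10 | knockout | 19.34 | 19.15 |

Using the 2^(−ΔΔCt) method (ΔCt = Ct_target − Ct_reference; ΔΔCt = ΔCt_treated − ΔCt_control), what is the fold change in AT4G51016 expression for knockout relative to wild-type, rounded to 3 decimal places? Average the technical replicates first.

Mean Ct: AT4G51016 wild-type 32.515; AT4G51016 knockout 36.400; UBQ10 wild-type 19.885; UBQ10 knockout 19.245
ΔCt(wild-type) = 32.515 − 19.885 = 12.630
ΔCt(knockout) = 36.400 − 19.245 = 17.155
ΔΔCt = 17.155 − 12.630 = 4.525
Fold change = 2^(−4.525) = 0.0434

0.043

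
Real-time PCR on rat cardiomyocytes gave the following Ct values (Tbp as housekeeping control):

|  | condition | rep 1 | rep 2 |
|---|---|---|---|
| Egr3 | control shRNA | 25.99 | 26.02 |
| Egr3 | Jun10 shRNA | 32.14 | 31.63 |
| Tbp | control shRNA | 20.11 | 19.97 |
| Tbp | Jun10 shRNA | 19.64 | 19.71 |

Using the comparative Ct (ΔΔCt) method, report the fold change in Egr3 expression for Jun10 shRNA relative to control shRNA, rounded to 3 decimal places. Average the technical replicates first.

0.013

Mean Ct: Egr3 control shRNA 26.005; Egr3 Jun10 shRNA 31.885; Tbp control shRNA 20.040; Tbp Jun10 shRNA 19.675
ΔCt(control shRNA) = 26.005 − 20.040 = 5.965
ΔCt(Jun10 shRNA) = 31.885 − 19.675 = 12.210
ΔΔCt = 12.210 − 5.965 = 6.245
Fold change = 2^(−6.245) = 0.0132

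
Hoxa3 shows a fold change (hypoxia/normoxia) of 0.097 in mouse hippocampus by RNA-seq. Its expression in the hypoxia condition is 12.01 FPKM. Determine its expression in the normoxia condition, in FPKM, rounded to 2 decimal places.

normoxia expression = 12.01 / 0.097 = 123.81

123.81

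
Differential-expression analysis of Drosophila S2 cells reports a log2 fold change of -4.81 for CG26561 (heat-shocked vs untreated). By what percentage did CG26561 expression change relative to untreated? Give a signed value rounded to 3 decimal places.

Fold change = 2^(-4.81) = 0.0356
Percent change = (FC − 1) × 100% = (0.0356 − 1) × 100 = -96.435%

-96.435%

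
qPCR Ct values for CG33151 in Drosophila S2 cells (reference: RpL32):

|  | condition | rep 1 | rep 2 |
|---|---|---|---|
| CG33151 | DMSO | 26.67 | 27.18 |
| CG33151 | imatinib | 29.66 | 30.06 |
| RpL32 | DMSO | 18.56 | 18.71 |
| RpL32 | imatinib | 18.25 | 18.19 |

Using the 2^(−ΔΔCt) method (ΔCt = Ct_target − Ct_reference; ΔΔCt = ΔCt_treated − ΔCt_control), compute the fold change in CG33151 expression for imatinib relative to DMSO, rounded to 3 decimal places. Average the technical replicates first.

Mean Ct: CG33151 DMSO 26.925; CG33151 imatinib 29.860; RpL32 DMSO 18.635; RpL32 imatinib 18.220
ΔCt(DMSO) = 26.925 − 18.635 = 8.290
ΔCt(imatinib) = 29.860 − 18.220 = 11.640
ΔΔCt = 11.640 − 8.290 = 3.350
Fold change = 2^(−3.350) = 0.0981

0.098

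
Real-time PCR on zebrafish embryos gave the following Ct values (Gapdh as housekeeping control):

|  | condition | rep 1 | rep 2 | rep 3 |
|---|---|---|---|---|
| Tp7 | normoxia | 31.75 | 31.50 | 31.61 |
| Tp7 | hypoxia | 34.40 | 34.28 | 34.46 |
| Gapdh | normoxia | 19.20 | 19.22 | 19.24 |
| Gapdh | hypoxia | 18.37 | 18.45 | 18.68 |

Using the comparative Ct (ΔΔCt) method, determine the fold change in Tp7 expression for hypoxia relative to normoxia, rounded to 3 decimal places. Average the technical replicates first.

Mean Ct: Tp7 normoxia 31.620; Tp7 hypoxia 34.380; Gapdh normoxia 19.220; Gapdh hypoxia 18.500
ΔCt(normoxia) = 31.620 − 19.220 = 12.400
ΔCt(hypoxia) = 34.380 − 18.500 = 15.880
ΔΔCt = 15.880 − 12.400 = 3.480
Fold change = 2^(−3.480) = 0.0896

0.090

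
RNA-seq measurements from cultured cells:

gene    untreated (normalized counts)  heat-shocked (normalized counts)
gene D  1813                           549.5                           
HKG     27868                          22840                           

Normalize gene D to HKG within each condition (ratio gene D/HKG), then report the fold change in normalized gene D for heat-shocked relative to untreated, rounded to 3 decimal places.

gene D/HKG (untreated) = 1813 / 27868 = 0.065057
gene D/HKG (heat-shocked) = 549.5 / 22840 = 0.024059
Fold change = 0.024059 / 0.065057 = 0.3698

0.370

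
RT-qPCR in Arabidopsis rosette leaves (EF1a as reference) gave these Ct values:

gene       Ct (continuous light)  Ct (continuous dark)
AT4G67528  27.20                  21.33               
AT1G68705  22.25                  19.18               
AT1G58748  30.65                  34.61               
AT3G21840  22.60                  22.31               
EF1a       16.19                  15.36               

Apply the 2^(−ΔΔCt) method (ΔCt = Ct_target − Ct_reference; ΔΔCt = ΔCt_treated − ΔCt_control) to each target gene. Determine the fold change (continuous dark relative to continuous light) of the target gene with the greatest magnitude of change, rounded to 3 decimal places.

AT4G67528: ΔΔCt = (21.33−15.36) − (27.20−16.19) = 5.97 − 11.01 = -5.04; fold change = 2^5.04 = 32.900
AT1G68705: ΔΔCt = (19.18−15.36) − (22.25−16.19) = 3.82 − 6.06 = -2.24; fold change = 2^2.24 = 4.724
AT1G58748: ΔΔCt = (34.61−15.36) − (30.65−16.19) = 19.25 − 14.46 = 4.79; fold change = 2^-4.79 = 0.036
AT3G21840: ΔΔCt = (22.31−15.36) − (22.60−16.19) = 6.95 − 6.41 = 0.54; fold change = 2^-0.54 = 0.688
AT4G67528 has the largest |ΔΔCt| = 5.04.

32.900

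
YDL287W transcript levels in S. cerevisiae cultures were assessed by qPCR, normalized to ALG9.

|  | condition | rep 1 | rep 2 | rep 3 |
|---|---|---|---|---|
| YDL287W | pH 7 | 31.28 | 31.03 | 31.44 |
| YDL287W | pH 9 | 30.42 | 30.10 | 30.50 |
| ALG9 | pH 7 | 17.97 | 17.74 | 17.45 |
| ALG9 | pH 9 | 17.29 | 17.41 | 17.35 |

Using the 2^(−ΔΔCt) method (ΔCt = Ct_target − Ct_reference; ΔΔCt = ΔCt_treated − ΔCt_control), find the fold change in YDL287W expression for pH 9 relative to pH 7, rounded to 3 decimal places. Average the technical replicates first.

1.454

Mean Ct: YDL287W pH 7 31.250; YDL287W pH 9 30.340; ALG9 pH 7 17.720; ALG9 pH 9 17.350
ΔCt(pH 7) = 31.250 − 17.720 = 13.530
ΔCt(pH 9) = 30.340 − 17.350 = 12.990
ΔΔCt = 12.990 − 13.530 = -0.540
Fold change = 2^(−(-0.540)) = 2^0.540 = 1.4540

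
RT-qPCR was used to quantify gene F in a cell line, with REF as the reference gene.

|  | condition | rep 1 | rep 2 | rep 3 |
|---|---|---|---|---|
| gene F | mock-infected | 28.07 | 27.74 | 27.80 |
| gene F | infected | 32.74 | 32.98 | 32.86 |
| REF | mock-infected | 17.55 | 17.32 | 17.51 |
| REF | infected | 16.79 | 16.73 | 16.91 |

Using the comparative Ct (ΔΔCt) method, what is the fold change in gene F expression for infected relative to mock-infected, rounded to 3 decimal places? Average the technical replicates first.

Mean Ct: gene F mock-infected 27.870; gene F infected 32.860; REF mock-infected 17.460; REF infected 16.810
ΔCt(mock-infected) = 27.870 − 17.460 = 10.410
ΔCt(infected) = 32.860 − 16.810 = 16.050
ΔΔCt = 16.050 − 10.410 = 5.640
Fold change = 2^(−5.640) = 0.0201

0.020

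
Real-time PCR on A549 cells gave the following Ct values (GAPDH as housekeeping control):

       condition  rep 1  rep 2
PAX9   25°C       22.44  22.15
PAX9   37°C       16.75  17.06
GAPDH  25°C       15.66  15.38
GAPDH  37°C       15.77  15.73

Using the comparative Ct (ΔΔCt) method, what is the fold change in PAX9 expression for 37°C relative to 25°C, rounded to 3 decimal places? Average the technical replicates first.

Mean Ct: PAX9 25°C 22.295; PAX9 37°C 16.905; GAPDH 25°C 15.520; GAPDH 37°C 15.750
ΔCt(25°C) = 22.295 − 15.520 = 6.775
ΔCt(37°C) = 16.905 − 15.750 = 1.155
ΔΔCt = 1.155 − 6.775 = -5.620
Fold change = 2^(−(-5.620)) = 2^5.620 = 49.1800

49.180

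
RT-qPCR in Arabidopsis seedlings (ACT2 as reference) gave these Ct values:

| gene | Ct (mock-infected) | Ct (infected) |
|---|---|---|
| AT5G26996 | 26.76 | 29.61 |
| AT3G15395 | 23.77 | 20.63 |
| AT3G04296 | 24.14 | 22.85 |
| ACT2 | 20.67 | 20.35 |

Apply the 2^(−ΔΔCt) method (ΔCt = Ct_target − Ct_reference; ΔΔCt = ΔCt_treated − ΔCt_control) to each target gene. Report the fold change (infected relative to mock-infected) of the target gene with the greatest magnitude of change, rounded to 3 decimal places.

0.111

AT5G26996: ΔΔCt = (29.61−20.35) − (26.76−20.67) = 9.26 − 6.09 = 3.17; fold change = 2^-3.17 = 0.111
AT3G15395: ΔΔCt = (20.63−20.35) − (23.77−20.67) = 0.28 − 3.10 = -2.82; fold change = 2^2.82 = 7.062
AT3G04296: ΔΔCt = (22.85−20.35) − (24.14−20.67) = 2.50 − 3.47 = -0.97; fold change = 2^0.97 = 1.959
AT5G26996 has the largest |ΔΔCt| = 3.17.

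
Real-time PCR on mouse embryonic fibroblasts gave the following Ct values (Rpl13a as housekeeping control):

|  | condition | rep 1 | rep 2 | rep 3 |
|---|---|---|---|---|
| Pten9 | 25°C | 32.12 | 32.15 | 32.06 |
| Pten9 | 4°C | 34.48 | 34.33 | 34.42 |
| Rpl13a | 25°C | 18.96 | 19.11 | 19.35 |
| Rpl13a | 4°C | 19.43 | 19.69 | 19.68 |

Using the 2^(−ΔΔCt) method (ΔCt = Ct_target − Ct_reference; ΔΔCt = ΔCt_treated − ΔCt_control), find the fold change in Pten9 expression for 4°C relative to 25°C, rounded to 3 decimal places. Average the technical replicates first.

Mean Ct: Pten9 25°C 32.110; Pten9 4°C 34.410; Rpl13a 25°C 19.140; Rpl13a 4°C 19.600
ΔCt(25°C) = 32.110 − 19.140 = 12.970
ΔCt(4°C) = 34.410 − 19.600 = 14.810
ΔΔCt = 14.810 − 12.970 = 1.840
Fold change = 2^(−1.840) = 0.2793

0.279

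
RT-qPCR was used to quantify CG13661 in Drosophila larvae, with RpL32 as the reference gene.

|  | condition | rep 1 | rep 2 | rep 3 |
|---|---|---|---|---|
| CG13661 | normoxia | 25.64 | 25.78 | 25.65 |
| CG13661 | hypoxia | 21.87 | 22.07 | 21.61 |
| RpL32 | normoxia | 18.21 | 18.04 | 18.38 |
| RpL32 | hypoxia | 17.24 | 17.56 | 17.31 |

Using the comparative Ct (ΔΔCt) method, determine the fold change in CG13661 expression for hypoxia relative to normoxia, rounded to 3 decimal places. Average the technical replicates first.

Mean Ct: CG13661 normoxia 25.690; CG13661 hypoxia 21.850; RpL32 normoxia 18.210; RpL32 hypoxia 17.370
ΔCt(normoxia) = 25.690 − 18.210 = 7.480
ΔCt(hypoxia) = 21.850 − 17.370 = 4.480
ΔΔCt = 4.480 − 7.480 = -3.000
Fold change = 2^(−(-3.000)) = 2^3.000 = 8.0000

8.000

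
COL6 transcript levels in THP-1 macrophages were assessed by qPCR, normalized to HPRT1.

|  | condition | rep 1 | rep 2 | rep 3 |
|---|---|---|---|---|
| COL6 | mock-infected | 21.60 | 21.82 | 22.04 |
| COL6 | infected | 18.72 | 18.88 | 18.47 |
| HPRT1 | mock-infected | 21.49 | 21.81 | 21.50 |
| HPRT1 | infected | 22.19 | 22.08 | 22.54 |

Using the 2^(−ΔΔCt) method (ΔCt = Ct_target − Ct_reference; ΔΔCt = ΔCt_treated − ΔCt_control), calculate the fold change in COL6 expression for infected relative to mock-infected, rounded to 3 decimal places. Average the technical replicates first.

Mean Ct: COL6 mock-infected 21.820; COL6 infected 18.690; HPRT1 mock-infected 21.600; HPRT1 infected 22.270
ΔCt(mock-infected) = 21.820 − 21.600 = 0.220
ΔCt(infected) = 18.690 − 22.270 = -3.580
ΔΔCt = -3.580 − 0.220 = -3.800
Fold change = 2^(−(-3.800)) = 2^3.800 = 13.9288

13.929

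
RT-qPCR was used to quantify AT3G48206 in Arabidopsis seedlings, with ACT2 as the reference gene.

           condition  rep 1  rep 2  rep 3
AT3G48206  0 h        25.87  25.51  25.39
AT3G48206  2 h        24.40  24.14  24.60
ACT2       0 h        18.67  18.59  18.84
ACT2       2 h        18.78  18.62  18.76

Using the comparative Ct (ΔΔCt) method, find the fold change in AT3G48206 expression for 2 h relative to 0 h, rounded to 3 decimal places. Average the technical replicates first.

Mean Ct: AT3G48206 0 h 25.590; AT3G48206 2 h 24.380; ACT2 0 h 18.700; ACT2 2 h 18.720
ΔCt(0 h) = 25.590 − 18.700 = 6.890
ΔCt(2 h) = 24.380 − 18.720 = 5.660
ΔΔCt = 5.660 − 6.890 = -1.230
Fold change = 2^(−(-1.230)) = 2^1.230 = 2.3457

2.346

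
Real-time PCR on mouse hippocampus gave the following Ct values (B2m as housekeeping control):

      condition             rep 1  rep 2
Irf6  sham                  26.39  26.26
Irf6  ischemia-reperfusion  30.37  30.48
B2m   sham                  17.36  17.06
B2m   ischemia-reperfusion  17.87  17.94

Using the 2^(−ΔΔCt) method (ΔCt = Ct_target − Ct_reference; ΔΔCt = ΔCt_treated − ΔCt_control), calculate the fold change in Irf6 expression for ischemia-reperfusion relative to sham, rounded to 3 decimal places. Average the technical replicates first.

Mean Ct: Irf6 sham 26.325; Irf6 ischemia-reperfusion 30.425; B2m sham 17.210; B2m ischemia-reperfusion 17.905
ΔCt(sham) = 26.325 − 17.210 = 9.115
ΔCt(ischemia-reperfusion) = 30.425 − 17.905 = 12.520
ΔΔCt = 12.520 − 9.115 = 3.405
Fold change = 2^(−3.405) = 0.0944

0.094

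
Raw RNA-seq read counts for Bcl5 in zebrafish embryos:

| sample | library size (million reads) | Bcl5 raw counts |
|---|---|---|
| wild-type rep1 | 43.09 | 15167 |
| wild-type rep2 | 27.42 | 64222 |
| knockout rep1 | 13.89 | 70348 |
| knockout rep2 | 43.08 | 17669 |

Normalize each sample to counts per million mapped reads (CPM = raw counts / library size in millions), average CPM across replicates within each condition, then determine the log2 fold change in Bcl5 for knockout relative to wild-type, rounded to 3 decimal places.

1.023

CPM(wild-type rep1) = 15167 / 43.09 = 351.9842
CPM(wild-type rep2) = 64222 / 27.42 = 2342.1590
CPM(knockout rep1) = 70348 / 13.89 = 5064.6508
CPM(knockout rep2) = 17669 / 43.08 = 410.1439
mean CPM(wild-type) = 1347.0716; mean CPM(knockout) = 2737.3974
Fold change = 2737.3974 / 1347.0716 = 2.03211
log2(2.03211) = 1.0230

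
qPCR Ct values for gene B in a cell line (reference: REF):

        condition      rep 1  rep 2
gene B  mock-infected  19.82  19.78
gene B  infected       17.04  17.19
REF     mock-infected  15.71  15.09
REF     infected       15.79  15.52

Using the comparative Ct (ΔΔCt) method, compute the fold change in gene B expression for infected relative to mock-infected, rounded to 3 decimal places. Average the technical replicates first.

7.674

Mean Ct: gene B mock-infected 19.800; gene B infected 17.115; REF mock-infected 15.400; REF infected 15.655
ΔCt(mock-infected) = 19.800 − 15.400 = 4.400
ΔCt(infected) = 17.115 − 15.655 = 1.460
ΔΔCt = 1.460 − 4.400 = -2.940
Fold change = 2^(−(-2.940)) = 2^2.940 = 7.6741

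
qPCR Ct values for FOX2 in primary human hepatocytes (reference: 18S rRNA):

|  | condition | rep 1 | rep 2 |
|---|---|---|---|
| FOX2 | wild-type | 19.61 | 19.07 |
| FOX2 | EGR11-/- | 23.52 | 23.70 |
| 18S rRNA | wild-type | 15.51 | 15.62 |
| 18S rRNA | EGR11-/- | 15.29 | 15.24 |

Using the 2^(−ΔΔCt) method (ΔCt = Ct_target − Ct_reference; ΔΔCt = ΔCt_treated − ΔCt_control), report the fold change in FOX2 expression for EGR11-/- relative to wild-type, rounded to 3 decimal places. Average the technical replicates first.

Mean Ct: FOX2 wild-type 19.340; FOX2 EGR11-/- 23.610; 18S rRNA wild-type 15.565; 18S rRNA EGR11-/- 15.265
ΔCt(wild-type) = 19.340 − 15.565 = 3.775
ΔCt(EGR11-/-) = 23.610 − 15.265 = 8.345
ΔΔCt = 8.345 − 3.775 = 4.570
Fold change = 2^(−4.570) = 0.0421

0.042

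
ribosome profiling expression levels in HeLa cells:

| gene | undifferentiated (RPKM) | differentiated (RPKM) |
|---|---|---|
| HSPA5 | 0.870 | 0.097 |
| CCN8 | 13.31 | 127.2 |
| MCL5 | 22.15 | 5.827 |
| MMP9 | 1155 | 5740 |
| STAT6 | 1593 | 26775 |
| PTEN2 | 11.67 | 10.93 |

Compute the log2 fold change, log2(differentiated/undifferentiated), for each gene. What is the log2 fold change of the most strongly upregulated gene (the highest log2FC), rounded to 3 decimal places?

4.071

log2(0.097/0.870) = -3.165  (HSPA5)
log2(127.2/13.31) = 3.257  (CCN8)
log2(5.827/22.15) = -1.926  (MCL5)
log2(5740/1155) = 2.313  (MMP9)
log2(26775/1593) = 4.071  (STAT6)
log2(10.93/11.67) = -0.095  (PTEN2)
STAT6 is most strongly upregulated.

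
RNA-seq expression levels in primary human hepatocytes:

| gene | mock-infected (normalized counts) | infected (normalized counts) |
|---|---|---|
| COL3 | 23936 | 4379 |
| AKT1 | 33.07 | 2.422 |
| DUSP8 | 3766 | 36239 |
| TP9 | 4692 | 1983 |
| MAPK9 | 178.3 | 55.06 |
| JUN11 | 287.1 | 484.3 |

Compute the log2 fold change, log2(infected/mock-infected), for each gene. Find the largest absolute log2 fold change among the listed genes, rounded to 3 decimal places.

3.771

log2(4379/23936) = -2.451  (COL3)
log2(2.422/33.07) = -3.771  (AKT1)
log2(36239/3766) = 3.266  (DUSP8)
log2(1983/4692) = -1.243  (TP9)
log2(55.06/178.3) = -1.695  (MAPK9)
log2(484.3/287.1) = 0.754  (JUN11)
The largest magnitude belongs to AKT1.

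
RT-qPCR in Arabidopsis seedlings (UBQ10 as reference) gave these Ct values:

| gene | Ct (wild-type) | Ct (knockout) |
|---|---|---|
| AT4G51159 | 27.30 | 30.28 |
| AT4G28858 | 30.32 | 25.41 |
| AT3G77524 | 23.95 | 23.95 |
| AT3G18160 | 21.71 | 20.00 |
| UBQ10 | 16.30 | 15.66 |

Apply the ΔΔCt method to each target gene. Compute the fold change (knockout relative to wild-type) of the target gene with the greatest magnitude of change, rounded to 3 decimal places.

AT4G51159: ΔΔCt = (30.28−15.66) − (27.30−16.30) = 14.62 − 11.00 = 3.62; fold change = 2^-3.62 = 0.081
AT4G28858: ΔΔCt = (25.41−15.66) − (30.32−16.30) = 9.75 − 14.02 = -4.27; fold change = 2^4.27 = 19.293
AT3G77524: ΔΔCt = (23.95−15.66) − (23.95−16.30) = 8.29 − 7.65 = 0.64; fold change = 2^-0.64 = 0.642
AT3G18160: ΔΔCt = (20.00−15.66) − (21.71−16.30) = 4.34 − 5.41 = -1.07; fold change = 2^1.07 = 2.099
AT4G28858 has the largest |ΔΔCt| = 4.27.

19.293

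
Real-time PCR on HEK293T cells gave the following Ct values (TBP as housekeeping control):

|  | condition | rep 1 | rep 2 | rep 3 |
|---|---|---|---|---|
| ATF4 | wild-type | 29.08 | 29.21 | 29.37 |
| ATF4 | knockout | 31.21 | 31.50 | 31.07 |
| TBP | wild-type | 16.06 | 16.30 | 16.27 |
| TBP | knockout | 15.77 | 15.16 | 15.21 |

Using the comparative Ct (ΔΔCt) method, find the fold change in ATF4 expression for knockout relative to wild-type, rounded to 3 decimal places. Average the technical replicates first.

0.137

Mean Ct: ATF4 wild-type 29.220; ATF4 knockout 31.260; TBP wild-type 16.210; TBP knockout 15.380
ΔCt(wild-type) = 29.220 − 16.210 = 13.010
ΔCt(knockout) = 31.260 − 15.380 = 15.880
ΔΔCt = 15.880 − 13.010 = 2.870
Fold change = 2^(−2.870) = 0.1368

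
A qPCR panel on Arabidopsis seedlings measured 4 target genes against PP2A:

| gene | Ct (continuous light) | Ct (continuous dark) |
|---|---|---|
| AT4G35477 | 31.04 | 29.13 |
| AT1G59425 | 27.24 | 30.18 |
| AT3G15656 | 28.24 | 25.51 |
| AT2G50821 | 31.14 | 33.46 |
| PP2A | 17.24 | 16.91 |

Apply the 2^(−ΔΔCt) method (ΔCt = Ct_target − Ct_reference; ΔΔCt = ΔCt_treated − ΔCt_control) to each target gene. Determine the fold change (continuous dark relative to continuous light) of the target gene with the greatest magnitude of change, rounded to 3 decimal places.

0.104

AT4G35477: ΔΔCt = (29.13−16.91) − (31.04−17.24) = 12.22 − 13.80 = -1.58; fold change = 2^1.58 = 2.990
AT1G59425: ΔΔCt = (30.18−16.91) − (27.24−17.24) = 13.27 − 10.00 = 3.27; fold change = 2^-3.27 = 0.104
AT3G15656: ΔΔCt = (25.51−16.91) − (28.24−17.24) = 8.60 − 11.00 = -2.40; fold change = 2^2.40 = 5.278
AT2G50821: ΔΔCt = (33.46−16.91) − (31.14−17.24) = 16.55 − 13.90 = 2.65; fold change = 2^-2.65 = 0.159
AT1G59425 has the largest |ΔΔCt| = 3.27.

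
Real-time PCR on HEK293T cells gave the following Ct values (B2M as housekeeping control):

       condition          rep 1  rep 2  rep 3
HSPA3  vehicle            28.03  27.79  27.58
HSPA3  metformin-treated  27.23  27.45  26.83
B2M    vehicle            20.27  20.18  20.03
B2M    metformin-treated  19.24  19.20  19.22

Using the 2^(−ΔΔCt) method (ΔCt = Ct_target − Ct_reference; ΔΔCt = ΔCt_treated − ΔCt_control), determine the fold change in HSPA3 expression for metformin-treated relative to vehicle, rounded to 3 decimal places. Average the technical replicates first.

0.807

Mean Ct: HSPA3 vehicle 27.800; HSPA3 metformin-treated 27.170; B2M vehicle 20.160; B2M metformin-treated 19.220
ΔCt(vehicle) = 27.800 − 20.160 = 7.640
ΔCt(metformin-treated) = 27.170 − 19.220 = 7.950
ΔΔCt = 7.950 − 7.640 = 0.310
Fold change = 2^(−0.310) = 0.8066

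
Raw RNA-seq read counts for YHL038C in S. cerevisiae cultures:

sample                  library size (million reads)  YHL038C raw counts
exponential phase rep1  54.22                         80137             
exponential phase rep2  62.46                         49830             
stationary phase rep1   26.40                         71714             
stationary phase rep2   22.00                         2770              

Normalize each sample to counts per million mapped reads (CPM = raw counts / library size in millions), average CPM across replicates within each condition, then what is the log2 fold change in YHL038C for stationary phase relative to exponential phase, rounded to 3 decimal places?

CPM(exponential phase rep1) = 80137 / 54.22 = 1477.9970
CPM(exponential phase rep2) = 49830 / 62.46 = 797.7906
CPM(stationary phase rep1) = 71714 / 26.40 = 2716.4394
CPM(stationary phase rep2) = 2770 / 22.00 = 125.9091
mean CPM(exponential phase) = 1137.8938; mean CPM(stationary phase) = 1421.1742
Fold change = 1421.1742 / 1137.8938 = 1.24895
log2(1.24895) = 0.3207

0.321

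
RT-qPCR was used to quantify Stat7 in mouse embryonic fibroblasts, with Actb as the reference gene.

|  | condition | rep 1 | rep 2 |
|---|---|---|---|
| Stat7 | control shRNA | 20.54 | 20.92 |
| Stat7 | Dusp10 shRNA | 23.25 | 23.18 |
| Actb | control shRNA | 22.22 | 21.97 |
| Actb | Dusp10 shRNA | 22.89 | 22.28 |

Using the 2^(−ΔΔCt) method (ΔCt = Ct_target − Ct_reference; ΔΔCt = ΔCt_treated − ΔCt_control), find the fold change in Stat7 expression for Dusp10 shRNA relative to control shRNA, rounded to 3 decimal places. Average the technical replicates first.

Mean Ct: Stat7 control shRNA 20.730; Stat7 Dusp10 shRNA 23.215; Actb control shRNA 22.095; Actb Dusp10 shRNA 22.585
ΔCt(control shRNA) = 20.730 − 22.095 = -1.365
ΔCt(Dusp10 shRNA) = 23.215 − 22.585 = 0.630
ΔΔCt = 0.630 − (-1.365) = 1.995
Fold change = 2^(−1.995) = 0.2509

0.251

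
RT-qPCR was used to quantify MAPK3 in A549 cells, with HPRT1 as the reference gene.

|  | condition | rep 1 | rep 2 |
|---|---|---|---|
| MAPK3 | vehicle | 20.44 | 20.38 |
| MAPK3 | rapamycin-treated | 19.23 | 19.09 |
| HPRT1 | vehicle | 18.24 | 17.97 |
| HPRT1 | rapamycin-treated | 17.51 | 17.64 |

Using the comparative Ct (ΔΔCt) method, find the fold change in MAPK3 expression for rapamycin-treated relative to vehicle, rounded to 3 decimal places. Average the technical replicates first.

Mean Ct: MAPK3 vehicle 20.410; MAPK3 rapamycin-treated 19.160; HPRT1 vehicle 18.105; HPRT1 rapamycin-treated 17.575
ΔCt(vehicle) = 20.410 − 18.105 = 2.305
ΔCt(rapamycin-treated) = 19.160 − 17.575 = 1.585
ΔΔCt = 1.585 − 2.305 = -0.720
Fold change = 2^(−(-0.720)) = 2^0.720 = 1.6472

1.647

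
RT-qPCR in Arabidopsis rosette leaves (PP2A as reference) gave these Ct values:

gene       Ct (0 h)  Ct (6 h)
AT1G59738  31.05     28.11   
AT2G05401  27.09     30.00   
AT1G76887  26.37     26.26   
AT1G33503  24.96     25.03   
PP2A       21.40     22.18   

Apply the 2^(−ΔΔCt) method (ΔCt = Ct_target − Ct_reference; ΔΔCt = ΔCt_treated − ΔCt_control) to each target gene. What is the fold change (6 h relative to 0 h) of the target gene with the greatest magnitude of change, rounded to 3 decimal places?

13.177

AT1G59738: ΔΔCt = (28.11−22.18) − (31.05−21.40) = 5.93 − 9.65 = -3.72; fold change = 2^3.72 = 13.177
AT2G05401: ΔΔCt = (30.00−22.18) − (27.09−21.40) = 7.82 − 5.69 = 2.13; fold change = 2^-2.13 = 0.228
AT1G76887: ΔΔCt = (26.26−22.18) − (26.37−21.40) = 4.08 − 4.97 = -0.89; fold change = 2^0.89 = 1.853
AT1G33503: ΔΔCt = (25.03−22.18) − (24.96−21.40) = 2.85 − 3.56 = -0.71; fold change = 2^0.71 = 1.636
AT1G59738 has the largest |ΔΔCt| = 3.72.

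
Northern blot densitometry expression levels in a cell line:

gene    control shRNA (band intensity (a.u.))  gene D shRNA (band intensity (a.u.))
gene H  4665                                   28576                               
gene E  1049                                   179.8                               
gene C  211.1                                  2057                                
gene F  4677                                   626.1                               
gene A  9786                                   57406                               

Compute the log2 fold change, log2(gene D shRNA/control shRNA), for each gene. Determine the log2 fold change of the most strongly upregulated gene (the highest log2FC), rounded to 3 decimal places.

log2(28576/4665) = 2.615  (gene H)
log2(179.8/1049) = -2.545  (gene E)
log2(2057/211.1) = 3.285  (gene C)
log2(626.1/4677) = -2.901  (gene F)
log2(57406/9786) = 2.552  (gene A)
gene C is most strongly upregulated.

3.285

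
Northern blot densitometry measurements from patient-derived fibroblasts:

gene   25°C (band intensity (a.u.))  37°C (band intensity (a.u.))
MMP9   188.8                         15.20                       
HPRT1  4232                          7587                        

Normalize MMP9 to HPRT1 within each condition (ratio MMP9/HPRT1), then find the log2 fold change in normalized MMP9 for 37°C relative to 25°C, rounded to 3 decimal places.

MMP9/HPRT1 (25°C) = 188.8 / 4232 = 0.044612
MMP9/HPRT1 (37°C) = 15.20 / 7587 = 0.0020034
Fold change = 0.0020034 / 0.044612 = 0.0449
log2(0.0449) = -4.4769

-4.477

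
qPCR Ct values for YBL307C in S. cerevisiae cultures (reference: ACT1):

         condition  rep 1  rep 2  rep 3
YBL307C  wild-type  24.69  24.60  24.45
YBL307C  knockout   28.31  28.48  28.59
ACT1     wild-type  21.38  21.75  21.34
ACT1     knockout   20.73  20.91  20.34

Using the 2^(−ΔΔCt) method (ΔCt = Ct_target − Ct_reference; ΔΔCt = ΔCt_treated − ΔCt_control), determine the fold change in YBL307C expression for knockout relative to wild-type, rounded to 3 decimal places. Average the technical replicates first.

0.038

Mean Ct: YBL307C wild-type 24.580; YBL307C knockout 28.460; ACT1 wild-type 21.490; ACT1 knockout 20.660
ΔCt(wild-type) = 24.580 − 21.490 = 3.090
ΔCt(knockout) = 28.460 − 20.660 = 7.800
ΔΔCt = 7.800 − 3.090 = 4.710
Fold change = 2^(−4.710) = 0.0382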